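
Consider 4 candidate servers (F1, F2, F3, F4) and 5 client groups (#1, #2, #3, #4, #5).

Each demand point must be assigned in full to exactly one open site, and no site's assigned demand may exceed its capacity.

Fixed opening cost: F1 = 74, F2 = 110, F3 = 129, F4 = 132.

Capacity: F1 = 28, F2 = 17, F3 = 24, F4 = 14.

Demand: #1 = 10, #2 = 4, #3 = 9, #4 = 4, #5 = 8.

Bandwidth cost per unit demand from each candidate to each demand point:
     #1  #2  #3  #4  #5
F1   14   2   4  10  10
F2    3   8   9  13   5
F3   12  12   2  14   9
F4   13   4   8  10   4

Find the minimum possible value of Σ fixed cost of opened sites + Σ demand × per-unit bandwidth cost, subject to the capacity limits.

Open {F1, F2}; cheapest assignment that respects the capacities:
  F1 (cap 28, load 25): #2, #3, #4, #5 — cost 4×2 + 9×4 + 4×10 + 8×10 = 164
  F2 (cap 17, load 10): #1 — cost 10×3 = 30
  Shipping 194, fixed 184 → total 378.
  Any other capacity-feasible assignment to {F1, F2} ships for at least 194.
Compare {F2, F3}: its best feasible assignment gives total 447.
Compare {F1, F4}: its best feasible assignment gives total 462.
Every other set of open sites that can feasibly serve all demand totals ≥ 447 even under its best assignment. Minimum: 378.

378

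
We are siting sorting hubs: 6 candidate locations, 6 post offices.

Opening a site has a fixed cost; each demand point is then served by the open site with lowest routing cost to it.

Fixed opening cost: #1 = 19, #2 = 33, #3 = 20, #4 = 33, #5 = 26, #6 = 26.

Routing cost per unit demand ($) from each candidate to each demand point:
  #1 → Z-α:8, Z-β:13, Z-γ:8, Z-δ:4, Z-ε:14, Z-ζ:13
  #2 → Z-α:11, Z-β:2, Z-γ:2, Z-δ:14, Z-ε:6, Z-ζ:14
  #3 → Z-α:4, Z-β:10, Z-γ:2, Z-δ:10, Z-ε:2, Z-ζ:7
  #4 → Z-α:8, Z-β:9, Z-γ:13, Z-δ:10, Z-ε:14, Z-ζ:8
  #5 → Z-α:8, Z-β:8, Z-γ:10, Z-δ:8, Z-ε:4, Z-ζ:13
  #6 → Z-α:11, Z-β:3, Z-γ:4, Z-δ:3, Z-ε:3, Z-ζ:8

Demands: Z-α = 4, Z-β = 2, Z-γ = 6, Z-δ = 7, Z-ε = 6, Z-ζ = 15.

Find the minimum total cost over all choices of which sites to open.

Open {#3, #6}: assign each demand point to its cheapest open site.
  Z-α→#3 4×4=16, Z-β→#6 2×3=6, Z-γ→#3 6×2=12, Z-δ→#6 7×3=21, Z-ε→#3 6×2=12, Z-ζ→#3 15×7=105
  routing cost 172, fixed 46 → total 218.
Compare {#1, #3}: routing cost 193 + fixed 39 = 232.
Compare {#1, #3, #6}: routing cost 172 + fixed 65 = 237.
Compare {#3, #5, #6}: routing cost 172 + fixed 72 = 244.
All other subsets cost ≥ 232. Minimum total cost: 218.

218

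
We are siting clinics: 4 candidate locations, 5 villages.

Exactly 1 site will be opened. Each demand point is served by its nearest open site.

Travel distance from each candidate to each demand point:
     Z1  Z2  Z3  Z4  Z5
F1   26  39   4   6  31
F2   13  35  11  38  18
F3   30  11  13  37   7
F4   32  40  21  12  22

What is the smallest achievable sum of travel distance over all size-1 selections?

98

Open {F3}.
  Z1→F3 30, Z2→F3 11, Z3→F3 13, Z4→F3 37, Z5→F3 7  ⇒ total 98.
Compare {F1}: total 106.
Compare {F2}: total 115.
No size-1 selection does better; minimum is 98.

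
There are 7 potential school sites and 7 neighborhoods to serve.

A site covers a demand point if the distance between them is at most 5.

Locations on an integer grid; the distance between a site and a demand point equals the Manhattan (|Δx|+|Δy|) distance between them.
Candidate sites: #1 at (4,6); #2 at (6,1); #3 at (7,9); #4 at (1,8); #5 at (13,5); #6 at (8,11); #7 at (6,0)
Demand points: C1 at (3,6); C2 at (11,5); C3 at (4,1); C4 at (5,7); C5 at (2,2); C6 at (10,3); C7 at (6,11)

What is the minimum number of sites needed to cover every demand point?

4

Coverage sets (demand points within 5 of each site):
  #1: {C1, C3, C4}
  #2: {C3, C5}
  #3: {C4, C7}
  #4: {C1, C4}
  #5: {C2, C6}
  #6: {C7}
  #7: {C3}
No 3 sites suffice: every size-3 union leaves at least one demand point uncovered.
But {#1, #2, #3, #5} covers everything, so the minimum is 4.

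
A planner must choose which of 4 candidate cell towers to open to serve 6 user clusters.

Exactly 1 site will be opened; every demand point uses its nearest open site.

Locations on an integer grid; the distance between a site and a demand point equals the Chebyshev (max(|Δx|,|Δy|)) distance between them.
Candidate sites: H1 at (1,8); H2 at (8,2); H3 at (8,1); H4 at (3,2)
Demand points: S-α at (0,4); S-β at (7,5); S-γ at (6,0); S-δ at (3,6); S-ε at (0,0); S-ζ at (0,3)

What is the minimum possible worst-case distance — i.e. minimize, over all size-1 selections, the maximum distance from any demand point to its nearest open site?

Open {H4}.
  Farthest demand point is S-β at distance 4 (to H4); all others are ≤ 4.
With {H1} the worst case is 8.
With {H2} the worst case is 8.
No size-1 selection achieves below 4.

4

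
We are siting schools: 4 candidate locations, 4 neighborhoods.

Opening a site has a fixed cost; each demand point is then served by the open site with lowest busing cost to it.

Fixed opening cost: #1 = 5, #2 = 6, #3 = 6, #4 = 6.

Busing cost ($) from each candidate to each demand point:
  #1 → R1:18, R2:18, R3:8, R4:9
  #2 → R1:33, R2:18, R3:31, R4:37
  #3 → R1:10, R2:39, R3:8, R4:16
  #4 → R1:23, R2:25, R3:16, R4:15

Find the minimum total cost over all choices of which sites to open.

56

Open {#1, #3}: assign each demand point to its cheapest open site.
  R1→#3 10, R2→#1 18, R3→#1 8, R4→#1 9
  busing cost 45, fixed 11 → total 56.
Compare {#1}: busing cost 53 + fixed 5 = 58.
Compare {#1, #2, #3}: busing cost 45 + fixed 17 = 62.
Compare {#1, #3, #4}: busing cost 45 + fixed 17 = 62.
All other subsets cost ≥ 58. Minimum total cost: 56.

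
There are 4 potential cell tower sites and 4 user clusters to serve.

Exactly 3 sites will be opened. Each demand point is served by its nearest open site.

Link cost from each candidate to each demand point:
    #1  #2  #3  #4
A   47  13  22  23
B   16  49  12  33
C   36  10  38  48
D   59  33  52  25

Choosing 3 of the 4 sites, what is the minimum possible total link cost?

61

Open {A, B, C}.
  #1→B 16, #2→C 10, #3→B 12, #4→A 23  ⇒ total 61.
Compare {B, C, D}: total 63.
Compare {A, B, D}: total 64.
No size-3 selection does better; minimum is 61.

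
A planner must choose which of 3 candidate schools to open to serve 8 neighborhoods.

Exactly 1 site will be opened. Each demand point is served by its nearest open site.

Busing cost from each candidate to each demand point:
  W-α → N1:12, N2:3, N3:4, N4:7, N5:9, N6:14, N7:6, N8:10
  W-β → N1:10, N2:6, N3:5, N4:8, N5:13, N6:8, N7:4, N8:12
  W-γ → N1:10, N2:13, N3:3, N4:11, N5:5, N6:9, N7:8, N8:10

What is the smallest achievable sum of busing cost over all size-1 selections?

65

Open {W-α}.
  N1→W-α 12, N2→W-α 3, N3→W-α 4, N4→W-α 7, N5→W-α 9, N6→W-α 14, N7→W-α 6, N8→W-α 10  ⇒ total 65.
Compare {W-β}: total 66.
Compare {W-γ}: total 69.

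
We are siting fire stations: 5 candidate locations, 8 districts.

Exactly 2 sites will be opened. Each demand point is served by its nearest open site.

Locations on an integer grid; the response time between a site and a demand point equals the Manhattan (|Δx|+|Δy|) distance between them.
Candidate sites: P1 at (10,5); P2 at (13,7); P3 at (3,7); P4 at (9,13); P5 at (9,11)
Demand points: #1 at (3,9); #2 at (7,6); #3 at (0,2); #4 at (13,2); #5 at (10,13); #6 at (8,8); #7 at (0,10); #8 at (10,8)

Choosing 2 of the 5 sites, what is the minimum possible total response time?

Open {P1, P3}.
  #1→P3 2, #2→P1 4, #3→P3 8, #4→P1 6, #5→P1 8, #6→P1 5, #7→P3 6, #8→P1 3  ⇒ total 42.
Compare {P2, P3}: total 45.
Compare {P3, P5}: total 45.
No size-2 selection does better; minimum is 42.

42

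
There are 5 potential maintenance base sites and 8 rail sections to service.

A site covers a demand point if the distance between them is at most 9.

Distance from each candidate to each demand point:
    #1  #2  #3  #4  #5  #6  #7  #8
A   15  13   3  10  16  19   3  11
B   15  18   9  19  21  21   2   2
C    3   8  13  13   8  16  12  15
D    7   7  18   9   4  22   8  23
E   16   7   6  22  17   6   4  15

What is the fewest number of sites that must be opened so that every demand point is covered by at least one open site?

3

Coverage sets (demand points within 9 of each site):
  A: {#3, #7}
  B: {#3, #7, #8}
  C: {#1, #2, #5}
  D: {#1, #2, #4, #5, #7}
  E: {#2, #3, #6, #7}
No 2 sites suffice: every size-2 union leaves at least one demand point uncovered.
But {B, D, E} covers everything, so the minimum is 3.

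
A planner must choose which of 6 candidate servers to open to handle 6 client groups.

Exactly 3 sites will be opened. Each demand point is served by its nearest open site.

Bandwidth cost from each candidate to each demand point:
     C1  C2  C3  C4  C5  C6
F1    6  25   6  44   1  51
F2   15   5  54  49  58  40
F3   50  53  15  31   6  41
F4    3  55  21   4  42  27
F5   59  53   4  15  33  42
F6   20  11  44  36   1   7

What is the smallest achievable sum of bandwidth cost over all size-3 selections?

30

Open {F4, F5, F6}.
  C1→F4 3, C2→F6 11, C3→F5 4, C4→F4 4, C5→F6 1, C6→F6 7  ⇒ total 30.
Compare {F1, F4, F6}: total 32.
Compare {F2, F4, F6}: total 41.
No size-3 selection does better; minimum is 30.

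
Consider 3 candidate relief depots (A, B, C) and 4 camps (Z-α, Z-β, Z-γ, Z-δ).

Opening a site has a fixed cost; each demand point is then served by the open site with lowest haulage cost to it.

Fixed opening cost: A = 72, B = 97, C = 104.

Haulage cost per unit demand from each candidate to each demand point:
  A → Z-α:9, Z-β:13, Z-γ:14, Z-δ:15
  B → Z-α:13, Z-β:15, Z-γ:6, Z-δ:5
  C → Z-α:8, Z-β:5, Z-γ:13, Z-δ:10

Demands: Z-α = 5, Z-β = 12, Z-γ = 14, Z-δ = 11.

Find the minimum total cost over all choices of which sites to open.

440

Open {B, C}: assign each demand point to its cheapest open site.
  Z-α→C 5×8=40, Z-β→C 12×5=60, Z-γ→B 14×6=84, Z-δ→B 11×5=55
  haulage cost 239, fixed 201 → total 440.
Compare {B}: haulage cost 384 + fixed 97 = 481.
Compare {C}: haulage cost 392 + fixed 104 = 496.
Compare {A, B}: haulage cost 340 + fixed 169 = 509.
All other subsets cost ≥ 481. Minimum total cost: 440.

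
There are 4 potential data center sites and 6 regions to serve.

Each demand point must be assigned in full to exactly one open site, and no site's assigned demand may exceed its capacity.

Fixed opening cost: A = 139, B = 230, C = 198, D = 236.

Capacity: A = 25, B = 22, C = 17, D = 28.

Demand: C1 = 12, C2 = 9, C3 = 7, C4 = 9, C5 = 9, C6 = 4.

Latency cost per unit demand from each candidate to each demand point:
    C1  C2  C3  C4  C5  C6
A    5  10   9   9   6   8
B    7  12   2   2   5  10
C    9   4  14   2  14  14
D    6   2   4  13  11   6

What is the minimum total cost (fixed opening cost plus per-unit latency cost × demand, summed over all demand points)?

Open {A, D}; cheapest assignment that respects the capacities:
  A (cap 25, load 22): C4, C5, C6 — cost 9×9 + 9×6 + 4×8 = 167
  D (cap 28, load 28): C1, C2, C3 — cost 12×6 + 9×2 + 7×4 = 118
  Shipping 285, fixed 375 → total 660.
  Any other capacity-feasible assignment to {A, D} ships for at least 285.
Compare {B, D}: its best feasible assignment gives total 687.
Compare {A, C, D}: its best feasible assignment gives total 775.
Every other set of open sites that can feasibly serve all demand totals ≥ 687 even under its best assignment. Minimum: 660.

660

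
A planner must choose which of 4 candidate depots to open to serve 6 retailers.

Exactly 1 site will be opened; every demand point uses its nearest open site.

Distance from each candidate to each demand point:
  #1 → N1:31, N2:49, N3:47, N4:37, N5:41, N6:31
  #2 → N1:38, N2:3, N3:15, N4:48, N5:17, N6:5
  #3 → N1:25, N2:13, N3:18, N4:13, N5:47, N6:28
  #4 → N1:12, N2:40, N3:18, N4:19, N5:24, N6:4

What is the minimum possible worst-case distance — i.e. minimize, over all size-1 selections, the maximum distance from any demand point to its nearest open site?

Open {#4}.
  Farthest demand point is N2 at distance 40 (to #4); all others are ≤ 40.
With {#3} the worst case is 47.
With {#2} the worst case is 48.
No size-1 selection achieves below 40.

40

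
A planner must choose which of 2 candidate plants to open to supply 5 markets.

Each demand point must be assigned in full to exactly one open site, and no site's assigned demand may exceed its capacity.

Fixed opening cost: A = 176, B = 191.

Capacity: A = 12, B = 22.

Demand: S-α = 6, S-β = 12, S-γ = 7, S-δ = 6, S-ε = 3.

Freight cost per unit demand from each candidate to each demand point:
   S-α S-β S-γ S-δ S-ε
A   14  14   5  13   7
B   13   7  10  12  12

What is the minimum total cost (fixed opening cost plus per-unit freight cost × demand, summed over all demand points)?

719

Open {A, B}; cheapest assignment that respects the capacities:
  A (cap 12, load 12): S-α, S-δ — cost 6×14 + 6×13 = 162
  B (cap 22, load 22): S-β, S-γ, S-ε — cost 12×7 + 7×10 + 3×12 = 190
  Shipping 352, fixed 367 → total 719.
  Any other capacity-feasible assignment to {A, B} ships for at least 352.
Total demand is 34 and no other set of sites has combined capacity ≥ 34, so {A, B} is the only feasible choice of open sites. Minimum: 719.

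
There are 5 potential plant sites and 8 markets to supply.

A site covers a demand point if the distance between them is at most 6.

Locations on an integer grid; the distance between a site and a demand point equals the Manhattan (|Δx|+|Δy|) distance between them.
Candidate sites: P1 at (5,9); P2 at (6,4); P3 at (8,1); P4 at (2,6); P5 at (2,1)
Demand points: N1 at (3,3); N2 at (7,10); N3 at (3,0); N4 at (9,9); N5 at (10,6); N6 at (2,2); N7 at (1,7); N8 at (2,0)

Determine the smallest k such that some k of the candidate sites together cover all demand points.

3

Coverage sets (demand points within 6 of each site):
  P1: {N2, N4, N7}
  P2: {N1, N5, N6}
  P3: {N3}
  P4: {N1, N6, N7, N8}
  P5: {N1, N3, N6, N8}
No 2 sites suffice: every size-2 union leaves at least one demand point uncovered.
But {P1, P2, P5} covers everything, so the minimum is 3.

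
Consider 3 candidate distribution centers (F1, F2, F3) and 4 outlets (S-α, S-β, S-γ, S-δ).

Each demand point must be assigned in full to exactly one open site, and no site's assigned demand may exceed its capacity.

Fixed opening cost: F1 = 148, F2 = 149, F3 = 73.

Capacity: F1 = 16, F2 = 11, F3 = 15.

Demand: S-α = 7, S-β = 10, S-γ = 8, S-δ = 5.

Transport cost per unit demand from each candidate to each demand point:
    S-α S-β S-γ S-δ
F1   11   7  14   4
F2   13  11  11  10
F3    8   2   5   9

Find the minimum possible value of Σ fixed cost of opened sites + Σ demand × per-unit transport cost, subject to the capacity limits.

407

Open {F1, F3}; cheapest assignment that respects the capacities:
  F1 (cap 16, load 15): S-β, S-δ — cost 10×7 + 5×4 = 90
  F3 (cap 15, load 15): S-α, S-γ — cost 7×8 + 8×5 = 96
  Shipping 186, fixed 221 → total 407.
  Any other capacity-feasible assignment to {F1, F3} ships for at least 186.
Compare {F1, F2, F3}: its best feasible assignment gives total 556.
Every other set of open sites that can feasibly serve all demand totals ≥ 556 even under its best assignment. Minimum: 407.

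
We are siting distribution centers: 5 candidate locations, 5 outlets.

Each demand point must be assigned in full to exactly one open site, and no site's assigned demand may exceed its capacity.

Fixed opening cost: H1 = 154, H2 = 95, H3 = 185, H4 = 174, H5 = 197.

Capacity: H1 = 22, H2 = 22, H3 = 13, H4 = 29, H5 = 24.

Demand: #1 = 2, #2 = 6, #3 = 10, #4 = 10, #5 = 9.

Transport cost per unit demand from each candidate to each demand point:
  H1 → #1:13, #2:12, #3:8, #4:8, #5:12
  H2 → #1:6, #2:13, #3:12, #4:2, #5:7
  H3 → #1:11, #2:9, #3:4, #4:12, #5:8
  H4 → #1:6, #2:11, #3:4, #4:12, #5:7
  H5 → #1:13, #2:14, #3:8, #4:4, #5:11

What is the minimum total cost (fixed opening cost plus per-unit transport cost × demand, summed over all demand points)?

470

Open {H2, H4}; cheapest assignment that respects the capacities:
  H2 (cap 22, load 21): #1, #4, #5 — cost 2×6 + 10×2 + 9×7 = 95
  H4 (cap 29, load 16): #2, #3 — cost 6×11 + 10×4 = 106
  Shipping 201, fixed 269 → total 470.
  Any other capacity-feasible assignment to {H2, H4} ships for at least 201.
Compare {H1, H2}: its best feasible assignment gives total 496.
Compare {H2, H5}: its best feasible assignment gives total 551.
Every other set of open sites that can feasibly serve all demand totals ≥ 496 even under its best assignment. Minimum: 470.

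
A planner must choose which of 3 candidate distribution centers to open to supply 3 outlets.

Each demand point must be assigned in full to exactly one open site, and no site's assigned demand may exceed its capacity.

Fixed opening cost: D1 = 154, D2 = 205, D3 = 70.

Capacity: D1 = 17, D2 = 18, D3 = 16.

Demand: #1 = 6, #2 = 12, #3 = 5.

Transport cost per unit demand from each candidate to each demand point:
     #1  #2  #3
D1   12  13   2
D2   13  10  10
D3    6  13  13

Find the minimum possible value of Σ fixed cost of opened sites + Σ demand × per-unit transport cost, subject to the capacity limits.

426

Open {D1, D3}; cheapest assignment that respects the capacities:
  D1 (cap 17, load 17): #2, #3 — cost 12×13 + 5×2 = 166
  D3 (cap 16, load 6): #1 — cost 6×6 = 36
  Shipping 202, fixed 224 → total 426.
  Any other capacity-feasible assignment to {D1, D3} ships for at least 202.
Compare {D2, D3}: its best feasible assignment gives total 481.
Compare {D1, D2}: its best feasible assignment gives total 561.
Every other set of open sites that can feasibly serve all demand totals ≥ 481 even under its best assignment. Minimum: 426.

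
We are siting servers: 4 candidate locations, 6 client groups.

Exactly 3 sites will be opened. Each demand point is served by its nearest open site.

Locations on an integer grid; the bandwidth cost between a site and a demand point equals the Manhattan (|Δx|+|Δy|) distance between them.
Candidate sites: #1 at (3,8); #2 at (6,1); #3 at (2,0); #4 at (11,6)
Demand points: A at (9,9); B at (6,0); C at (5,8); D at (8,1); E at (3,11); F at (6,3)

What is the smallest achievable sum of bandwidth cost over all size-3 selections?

Open {#1, #2, #4}.
  A→#4 5, B→#2 1, C→#1 2, D→#2 2, E→#1 3, F→#2 2  ⇒ total 15.
Compare {#1, #2, #3}: total 17.
Compare {#1, #3, #4}: total 28.
No size-3 selection does better; minimum is 15.

15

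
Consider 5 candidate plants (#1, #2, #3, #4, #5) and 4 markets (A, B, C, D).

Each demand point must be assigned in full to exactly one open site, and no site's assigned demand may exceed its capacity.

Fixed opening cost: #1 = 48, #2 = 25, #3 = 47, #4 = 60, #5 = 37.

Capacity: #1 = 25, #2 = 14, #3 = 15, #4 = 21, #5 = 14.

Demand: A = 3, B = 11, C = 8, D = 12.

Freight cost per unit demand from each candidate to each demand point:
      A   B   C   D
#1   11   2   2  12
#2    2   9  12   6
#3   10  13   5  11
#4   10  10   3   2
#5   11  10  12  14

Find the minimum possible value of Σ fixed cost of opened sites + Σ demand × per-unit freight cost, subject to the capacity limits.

200

Open {#1, #4}; cheapest assignment that respects the capacities:
  #1 (cap 25, load 19): B, C — cost 11×2 + 8×2 = 38
  #4 (cap 21, load 15): A, D — cost 3×10 + 12×2 = 54
  Shipping 92, fixed 108 → total 200.
  Any other capacity-feasible assignment to {#1, #4} ships for at least 92.
Compare {#1, #2, #4}: its best feasible assignment gives total 201.
Compare {#1, #2}: its best feasible assignment gives total 216.
Every other set of open sites that can feasibly serve all demand totals ≥ 201 even under its best assignment. Minimum: 200.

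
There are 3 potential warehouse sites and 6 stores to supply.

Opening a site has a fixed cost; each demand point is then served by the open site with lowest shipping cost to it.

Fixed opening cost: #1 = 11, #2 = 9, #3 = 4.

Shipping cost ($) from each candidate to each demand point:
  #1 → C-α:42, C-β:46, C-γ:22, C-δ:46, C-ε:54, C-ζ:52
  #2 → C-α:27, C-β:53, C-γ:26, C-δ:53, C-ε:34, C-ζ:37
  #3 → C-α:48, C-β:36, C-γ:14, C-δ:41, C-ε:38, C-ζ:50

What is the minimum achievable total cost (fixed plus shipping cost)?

202

Open {#2, #3}: assign each demand point to its cheapest open site.
  C-α→#2 27, C-β→#3 36, C-γ→#3 14, C-δ→#3 41, C-ε→#2 34, C-ζ→#2 37
  shipping cost 189, fixed 13 → total 202.
Compare {#1, #2, #3}: shipping cost 189 + fixed 24 = 213.
Compare {#3}: shipping cost 227 + fixed 4 = 231.
Compare {#1, #2}: shipping cost 212 + fixed 20 = 232.
All other subsets cost ≥ 213. Minimum total cost: 202.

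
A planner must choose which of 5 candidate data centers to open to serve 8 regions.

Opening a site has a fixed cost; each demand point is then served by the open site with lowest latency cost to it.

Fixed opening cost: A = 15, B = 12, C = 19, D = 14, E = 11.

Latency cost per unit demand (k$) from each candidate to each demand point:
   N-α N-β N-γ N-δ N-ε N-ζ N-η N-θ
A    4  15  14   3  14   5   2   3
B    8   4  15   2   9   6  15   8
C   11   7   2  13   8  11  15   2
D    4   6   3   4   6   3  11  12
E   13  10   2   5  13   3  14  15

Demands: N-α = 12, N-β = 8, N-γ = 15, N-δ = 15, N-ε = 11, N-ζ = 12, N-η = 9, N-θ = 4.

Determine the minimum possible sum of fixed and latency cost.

Open {A, B, D, E}: assign each demand point to its cheapest open site.
  N-α→A 12×4=48, N-β→B 8×4=32, N-γ→E 15×2=30, N-δ→B 15×2=30, N-ε→D 11×6=66, N-ζ→D 12×3=36, N-η→A 9×2=18, N-θ→A 4×3=12
  latency cost 272, fixed 52 → total 324.
Compare {A, B, D}: latency cost 287 + fixed 41 = 328.
Compare {A, B, C, D}: latency cost 268 + fixed 60 = 328.
Compare {A, B, C, D, E}: latency cost 268 + fixed 71 = 339.
All other subsets cost ≥ 328. Minimum total cost: 324.

324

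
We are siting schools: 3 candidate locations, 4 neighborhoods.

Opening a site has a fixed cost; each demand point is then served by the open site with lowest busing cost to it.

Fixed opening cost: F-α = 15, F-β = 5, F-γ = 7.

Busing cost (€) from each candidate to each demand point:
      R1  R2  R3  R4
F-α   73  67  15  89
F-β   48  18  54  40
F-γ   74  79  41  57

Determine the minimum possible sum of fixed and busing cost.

Open {F-α, F-β}: assign each demand point to its cheapest open site.
  R1→F-β 48, R2→F-β 18, R3→F-α 15, R4→F-β 40
  busing cost 121, fixed 20 → total 141.
Compare {F-α, F-β, F-γ}: busing cost 121 + fixed 27 = 148.
Compare {F-β, F-γ}: busing cost 147 + fixed 12 = 159.
Compare {F-β}: busing cost 160 + fixed 5 = 165.
All other subsets cost ≥ 148. Minimum total cost: 141.

141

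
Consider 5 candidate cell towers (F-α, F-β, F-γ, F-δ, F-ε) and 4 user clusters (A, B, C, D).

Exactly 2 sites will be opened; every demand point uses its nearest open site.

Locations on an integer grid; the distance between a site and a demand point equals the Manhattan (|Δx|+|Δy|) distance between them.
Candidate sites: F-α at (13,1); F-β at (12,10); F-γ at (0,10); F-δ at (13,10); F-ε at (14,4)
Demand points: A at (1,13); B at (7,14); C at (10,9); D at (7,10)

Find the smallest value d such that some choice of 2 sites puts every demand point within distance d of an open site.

Open {F-β, F-γ}.
  Farthest demand point is B at distance 9 (to F-β); all others are ≤ 9.
With {F-γ, F-δ} the worst case is 10.
With {F-α, F-γ} the worst case is 11.
No size-2 selection achieves below 9.

9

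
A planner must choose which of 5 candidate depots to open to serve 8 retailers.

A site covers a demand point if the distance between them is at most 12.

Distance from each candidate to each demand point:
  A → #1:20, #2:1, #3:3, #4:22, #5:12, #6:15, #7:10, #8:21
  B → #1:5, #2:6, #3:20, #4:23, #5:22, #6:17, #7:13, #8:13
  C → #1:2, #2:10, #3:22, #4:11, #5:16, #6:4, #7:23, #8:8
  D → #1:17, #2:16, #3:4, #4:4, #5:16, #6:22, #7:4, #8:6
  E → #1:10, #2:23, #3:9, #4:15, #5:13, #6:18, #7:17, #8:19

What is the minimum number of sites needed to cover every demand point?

Coverage sets (demand points within 12 of each site):
  A: {#2, #3, #5, #7}
  B: {#1, #2}
  C: {#1, #2, #4, #6, #8}
  D: {#3, #4, #7, #8}
  E: {#1, #3}
No single site covers all 8 demand points.
But {A, C} covers everything, so the minimum is 2.

2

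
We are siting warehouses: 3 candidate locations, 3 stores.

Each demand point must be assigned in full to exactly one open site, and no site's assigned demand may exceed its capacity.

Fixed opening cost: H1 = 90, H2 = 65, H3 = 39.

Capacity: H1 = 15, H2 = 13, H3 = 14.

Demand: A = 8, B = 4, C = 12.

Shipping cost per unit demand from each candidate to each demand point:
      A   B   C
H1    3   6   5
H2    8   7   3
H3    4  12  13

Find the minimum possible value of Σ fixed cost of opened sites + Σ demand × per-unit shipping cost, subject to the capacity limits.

220

Open {H2, H3}; cheapest assignment that respects the capacities:
  H2 (cap 13, load 12): C — cost 12×3 = 36
  H3 (cap 14, load 12): A, B — cost 8×4 + 4×12 = 80
  Shipping 116, fixed 104 → total 220.
  Any other capacity-feasible assignment to {H2, H3} ships for at least 116.
Compare {H1, H2}: its best feasible assignment gives total 239.
Compare {H1, H3}: its best feasible assignment gives total 269.
Every other set of open sites that can feasibly serve all demand totals ≥ 239 even under its best assignment. Minimum: 220.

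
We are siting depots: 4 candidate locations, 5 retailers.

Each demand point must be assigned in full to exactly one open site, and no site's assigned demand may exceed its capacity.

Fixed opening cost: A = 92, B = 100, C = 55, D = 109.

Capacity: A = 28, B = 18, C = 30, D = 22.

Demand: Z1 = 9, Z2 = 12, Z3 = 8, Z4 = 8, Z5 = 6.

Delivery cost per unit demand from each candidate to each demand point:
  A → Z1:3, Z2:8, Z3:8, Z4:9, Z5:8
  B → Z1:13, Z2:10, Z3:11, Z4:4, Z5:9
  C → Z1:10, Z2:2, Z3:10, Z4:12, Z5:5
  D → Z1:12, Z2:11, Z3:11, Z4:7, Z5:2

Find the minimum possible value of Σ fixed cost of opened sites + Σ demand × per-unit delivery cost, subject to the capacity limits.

364

Open {A, C}; cheapest assignment that respects the capacities:
  A (cap 28, load 25): Z1, Z3, Z4 — cost 9×3 + 8×8 + 8×9 = 163
  C (cap 30, load 18): Z2, Z5 — cost 12×2 + 6×5 = 54
  Shipping 217, fixed 147 → total 364.
  Any other capacity-feasible assignment to {A, C} ships for at least 217.
Compare {B, C}: its best feasible assignment gives total 419.
Compare {A, B, C}: its best feasible assignment gives total 424.
Every other set of open sites that can feasibly serve all demand totals ≥ 419 even under its best assignment. Minimum: 364.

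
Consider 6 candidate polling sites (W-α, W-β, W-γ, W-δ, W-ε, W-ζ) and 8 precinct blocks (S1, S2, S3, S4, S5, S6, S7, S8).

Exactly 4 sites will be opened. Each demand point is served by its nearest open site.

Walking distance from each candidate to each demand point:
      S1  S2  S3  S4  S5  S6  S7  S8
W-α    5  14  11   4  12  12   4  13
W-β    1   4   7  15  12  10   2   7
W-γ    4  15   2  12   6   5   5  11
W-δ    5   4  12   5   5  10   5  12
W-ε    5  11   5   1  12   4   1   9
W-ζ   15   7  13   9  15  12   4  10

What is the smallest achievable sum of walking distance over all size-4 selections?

25

Open {W-β, W-γ, W-δ, W-ε}.
  S1→W-β 1, S2→W-β 4, S3→W-γ 2, S4→W-ε 1, S5→W-δ 5, S6→W-ε 4, S7→W-ε 1, S8→W-β 7  ⇒ total 25.
Compare {W-α, W-β, W-γ, W-ε}: total 26.
Compare {W-β, W-γ, W-ε, W-ζ}: total 26.
No size-4 selection does better; minimum is 25.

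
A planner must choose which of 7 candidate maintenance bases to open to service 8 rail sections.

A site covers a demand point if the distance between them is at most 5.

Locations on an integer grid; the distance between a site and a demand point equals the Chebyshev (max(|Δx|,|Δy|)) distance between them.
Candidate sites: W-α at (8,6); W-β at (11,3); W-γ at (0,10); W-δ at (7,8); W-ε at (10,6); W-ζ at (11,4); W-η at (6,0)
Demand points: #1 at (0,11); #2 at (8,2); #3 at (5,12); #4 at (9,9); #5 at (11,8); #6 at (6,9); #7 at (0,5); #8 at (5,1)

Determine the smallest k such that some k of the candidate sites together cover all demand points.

2

Coverage sets (demand points within 5 of each site):
  W-α: {#2, #4, #5, #6, #8}
  W-β: {#2, #5}
  W-γ: {#1, #3, #7}
  W-δ: {#3, #4, #5, #6}
  W-ε: {#2, #4, #5, #6, #8}
  W-ζ: {#2, #4, #5, #6}
  W-η: {#2, #8}
No single site covers all 8 demand points.
But {W-α, W-γ} covers everything, so the minimum is 2.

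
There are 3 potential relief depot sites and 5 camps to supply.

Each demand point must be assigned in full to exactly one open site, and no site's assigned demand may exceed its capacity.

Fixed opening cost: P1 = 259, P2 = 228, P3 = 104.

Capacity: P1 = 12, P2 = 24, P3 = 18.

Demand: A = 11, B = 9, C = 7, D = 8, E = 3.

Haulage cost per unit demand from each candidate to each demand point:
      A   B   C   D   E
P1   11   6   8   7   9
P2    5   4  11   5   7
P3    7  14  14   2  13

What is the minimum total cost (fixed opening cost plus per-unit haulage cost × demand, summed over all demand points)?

558

Open {P2, P3}; cheapest assignment that respects the capacities:
  P2 (cap 24, load 23): A, B, E — cost 11×5 + 9×4 + 3×7 = 112
  P3 (cap 18, load 15): C, D — cost 7×14 + 8×2 = 114
  Shipping 226, fixed 332 → total 558.
  Any other capacity-feasible assignment to {P2, P3} ships for at least 226.
Compare {P1, P2, P3}: its best feasible assignment gives total 775.
Every other set of open sites that can feasibly serve all demand totals ≥ 775 even under its best assignment. Minimum: 558.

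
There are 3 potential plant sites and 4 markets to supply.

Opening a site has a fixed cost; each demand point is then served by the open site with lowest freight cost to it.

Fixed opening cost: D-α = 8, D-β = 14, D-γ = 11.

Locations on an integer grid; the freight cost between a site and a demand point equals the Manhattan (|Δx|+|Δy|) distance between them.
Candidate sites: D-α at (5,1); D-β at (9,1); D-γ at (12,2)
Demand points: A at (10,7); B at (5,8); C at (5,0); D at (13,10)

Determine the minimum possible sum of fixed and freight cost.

Open {D-α, D-γ}: assign each demand point to its cheapest open site.
  A→D-γ 7, B→D-α 7, C→D-α 1, D→D-γ 9
  freight cost 24, fixed 19 → total 43.
Compare {D-α}: freight cost 36 + fixed 8 = 44.
Compare {D-γ}: freight cost 38 + fixed 11 = 49.
Compare {D-β}: freight cost 36 + fixed 14 = 50.
All other subsets cost ≥ 44. Minimum total cost: 43.

43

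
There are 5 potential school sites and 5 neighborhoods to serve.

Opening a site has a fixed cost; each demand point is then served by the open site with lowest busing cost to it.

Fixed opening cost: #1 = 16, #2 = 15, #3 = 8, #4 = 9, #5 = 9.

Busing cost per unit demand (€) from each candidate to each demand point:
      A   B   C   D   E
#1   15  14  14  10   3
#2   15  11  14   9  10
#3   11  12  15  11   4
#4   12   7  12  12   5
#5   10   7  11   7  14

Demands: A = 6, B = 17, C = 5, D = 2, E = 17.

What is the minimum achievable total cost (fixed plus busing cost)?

Open {#1, #5}: assign each demand point to its cheapest open site.
  A→#5 6×10=60, B→#5 17×7=119, C→#5 5×11=55, D→#5 2×7=14, E→#1 17×3=51
  busing cost 299, fixed 25 → total 324.
Compare {#1, #3, #5}: busing cost 299 + fixed 33 = 332.
Compare {#3, #5}: busing cost 316 + fixed 17 = 333.
Compare {#1, #4, #5}: busing cost 299 + fixed 34 = 333.
All other subsets cost ≥ 332. Minimum total cost: 324.

324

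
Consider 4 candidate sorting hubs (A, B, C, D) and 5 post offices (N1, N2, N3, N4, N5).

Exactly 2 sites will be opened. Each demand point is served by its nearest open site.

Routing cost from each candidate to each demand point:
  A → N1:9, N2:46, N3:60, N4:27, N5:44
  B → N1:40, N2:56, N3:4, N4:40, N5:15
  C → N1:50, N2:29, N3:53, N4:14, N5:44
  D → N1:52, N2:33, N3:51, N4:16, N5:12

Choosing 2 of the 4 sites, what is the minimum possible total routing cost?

101

Open {A, B}.
  N1→A 9, N2→A 46, N3→B 4, N4→A 27, N5→B 15  ⇒ total 101.
Compare {B, C}: total 102.
Compare {B, D}: total 105.
No size-2 selection does better; minimum is 101.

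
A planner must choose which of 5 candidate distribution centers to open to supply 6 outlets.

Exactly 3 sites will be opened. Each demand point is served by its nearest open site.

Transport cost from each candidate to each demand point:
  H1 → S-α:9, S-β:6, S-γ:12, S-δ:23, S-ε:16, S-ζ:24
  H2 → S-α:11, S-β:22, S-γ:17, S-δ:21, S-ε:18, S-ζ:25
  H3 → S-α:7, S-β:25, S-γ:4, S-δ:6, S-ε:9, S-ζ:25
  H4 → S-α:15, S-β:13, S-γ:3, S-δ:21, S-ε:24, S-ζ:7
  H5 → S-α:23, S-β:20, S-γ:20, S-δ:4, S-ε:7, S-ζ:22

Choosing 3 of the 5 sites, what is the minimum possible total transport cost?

Open {H1, H4, H5}.
  S-α→H1 9, S-β→H1 6, S-γ→H4 3, S-δ→H5 4, S-ε→H5 7, S-ζ→H4 7  ⇒ total 36.
Compare {H1, H3, H4}: total 38.
Compare {H3, H4, H5}: total 41.
No size-3 selection does better; minimum is 36.

36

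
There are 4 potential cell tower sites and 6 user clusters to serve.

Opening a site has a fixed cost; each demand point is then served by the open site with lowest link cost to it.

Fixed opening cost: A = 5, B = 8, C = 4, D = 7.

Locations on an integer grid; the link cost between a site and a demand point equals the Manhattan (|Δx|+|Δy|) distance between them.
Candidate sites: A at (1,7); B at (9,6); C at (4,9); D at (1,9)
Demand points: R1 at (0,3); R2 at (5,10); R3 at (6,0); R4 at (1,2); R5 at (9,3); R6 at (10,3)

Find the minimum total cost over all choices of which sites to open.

45

Open {A, B, C}: assign each demand point to its cheapest open site.
  R1→A 5, R2→C 2, R3→B 9, R4→A 5, R5→B 3, R6→B 4
  link cost 28, fixed 17 → total 45.
Compare {A, B}: link cost 33 + fixed 13 = 46.
Compare {B, C}: link cost 38 + fixed 12 = 50.
Compare {B, D}: link cost 35 + fixed 15 = 50.
All other subsets cost ≥ 46. Minimum total cost: 45.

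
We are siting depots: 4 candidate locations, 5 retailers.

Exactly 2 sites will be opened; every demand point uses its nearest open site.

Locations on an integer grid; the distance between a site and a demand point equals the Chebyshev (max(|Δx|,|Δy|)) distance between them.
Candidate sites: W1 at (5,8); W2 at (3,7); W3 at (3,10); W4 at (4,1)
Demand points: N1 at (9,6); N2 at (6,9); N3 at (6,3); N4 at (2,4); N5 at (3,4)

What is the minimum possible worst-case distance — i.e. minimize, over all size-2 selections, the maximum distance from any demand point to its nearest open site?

Open {W1, W2}.
  Farthest demand point is N1 at distance 4 (to W1); all others are ≤ 4.
With {W1, W4} the worst case is 4.
With {W1, W3} the worst case is 5.
No size-2 selection achieves below 4.

4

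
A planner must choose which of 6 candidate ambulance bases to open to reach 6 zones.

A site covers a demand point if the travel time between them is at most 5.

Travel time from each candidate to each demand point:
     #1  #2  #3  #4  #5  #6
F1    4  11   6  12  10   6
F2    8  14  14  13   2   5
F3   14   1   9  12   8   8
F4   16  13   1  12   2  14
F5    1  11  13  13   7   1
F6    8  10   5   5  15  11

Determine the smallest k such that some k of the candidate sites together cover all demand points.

4

Coverage sets (demand points within 5 of each site):
  F1: {#1}
  F2: {#5, #6}
  F3: {#2}
  F4: {#3, #5}
  F5: {#1, #6}
  F6: {#3, #4}
No 3 sites suffice: every size-3 union leaves at least one demand point uncovered.
But {F1, F2, F3, F6} covers everything, so the minimum is 4.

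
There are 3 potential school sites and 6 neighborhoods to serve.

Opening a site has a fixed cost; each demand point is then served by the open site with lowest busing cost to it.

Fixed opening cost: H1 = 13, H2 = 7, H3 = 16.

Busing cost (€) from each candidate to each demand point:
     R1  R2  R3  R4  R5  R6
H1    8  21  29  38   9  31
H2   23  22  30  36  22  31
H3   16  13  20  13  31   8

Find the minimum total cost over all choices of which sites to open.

100

Open {H1, H3}: assign each demand point to its cheapest open site.
  R1→H1 8, R2→H3 13, R3→H3 20, R4→H3 13, R5→H1 9, R6→H3 8
  busing cost 71, fixed 29 → total 100.
Compare {H1, H2, H3}: busing cost 71 + fixed 36 = 107.
Compare {H2, H3}: busing cost 92 + fixed 23 = 115.
Compare {H3}: busing cost 101 + fixed 16 = 117.
All other subsets cost ≥ 107. Minimum total cost: 100.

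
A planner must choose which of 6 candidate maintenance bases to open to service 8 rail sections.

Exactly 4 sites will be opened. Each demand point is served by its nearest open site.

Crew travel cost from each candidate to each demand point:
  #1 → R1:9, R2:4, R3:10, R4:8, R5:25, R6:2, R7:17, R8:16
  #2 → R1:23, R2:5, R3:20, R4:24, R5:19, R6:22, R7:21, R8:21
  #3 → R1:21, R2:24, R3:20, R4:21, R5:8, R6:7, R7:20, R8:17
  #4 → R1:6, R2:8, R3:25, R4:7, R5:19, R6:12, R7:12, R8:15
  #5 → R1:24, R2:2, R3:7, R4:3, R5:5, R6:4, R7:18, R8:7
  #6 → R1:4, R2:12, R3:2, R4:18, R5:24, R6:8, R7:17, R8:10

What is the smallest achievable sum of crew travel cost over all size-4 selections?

37

Open {#1, #4, #5, #6}.
  R1→#6 4, R2→#5 2, R3→#6 2, R4→#5 3, R5→#5 5, R6→#1 2, R7→#4 12, R8→#5 7  ⇒ total 37.
Compare {#2, #4, #5, #6}: total 39.
Compare {#3, #4, #5, #6}: total 39.
No size-4 selection does better; minimum is 37.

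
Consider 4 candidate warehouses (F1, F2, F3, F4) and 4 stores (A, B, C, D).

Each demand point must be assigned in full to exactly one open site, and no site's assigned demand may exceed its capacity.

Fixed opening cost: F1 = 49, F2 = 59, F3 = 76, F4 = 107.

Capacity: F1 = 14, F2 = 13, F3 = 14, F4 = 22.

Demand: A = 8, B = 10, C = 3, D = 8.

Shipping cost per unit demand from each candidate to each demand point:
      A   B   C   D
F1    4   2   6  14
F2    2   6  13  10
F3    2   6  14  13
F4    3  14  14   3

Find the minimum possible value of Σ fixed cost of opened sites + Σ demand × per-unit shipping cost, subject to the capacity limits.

Open {F1, F4}; cheapest assignment that respects the capacities:
  F1 (cap 14, load 13): B, C — cost 10×2 + 3×6 = 38
  F4 (cap 22, load 16): A, D — cost 8×3 + 8×3 = 48
  Shipping 86, fixed 156 → total 242.
  Any other capacity-feasible assignment to {F1, F4} ships for at least 86.
Compare {F1, F2, F4}: its best feasible assignment gives total 293.
Compare {F1, F3, F4}: its best feasible assignment gives total 310.
Every other set of open sites that can feasibly serve all demand totals ≥ 293 even under its best assignment. Minimum: 242.

242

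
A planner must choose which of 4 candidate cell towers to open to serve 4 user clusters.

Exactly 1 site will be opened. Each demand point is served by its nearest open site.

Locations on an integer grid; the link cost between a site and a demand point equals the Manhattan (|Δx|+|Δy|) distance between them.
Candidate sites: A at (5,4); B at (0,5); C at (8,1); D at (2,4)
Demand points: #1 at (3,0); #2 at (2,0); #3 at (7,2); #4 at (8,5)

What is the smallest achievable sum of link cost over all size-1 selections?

19

Open {C}.
  #1→C 6, #2→C 7, #3→C 2, #4→C 4  ⇒ total 19.
Compare {A}: total 21.
Compare {D}: total 23.
No size-1 selection does better; minimum is 19.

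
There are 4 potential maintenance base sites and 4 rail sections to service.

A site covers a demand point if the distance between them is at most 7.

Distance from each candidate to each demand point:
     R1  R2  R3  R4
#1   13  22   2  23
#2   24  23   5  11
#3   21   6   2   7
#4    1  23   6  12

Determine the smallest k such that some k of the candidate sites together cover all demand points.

2

Coverage sets (demand points within 7 of each site):
  #1: {R3}
  #2: {R3}
  #3: {R2, R3, R4}
  #4: {R1, R3}
No single site covers all 4 demand points.
But {#3, #4} covers everything, so the minimum is 2.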